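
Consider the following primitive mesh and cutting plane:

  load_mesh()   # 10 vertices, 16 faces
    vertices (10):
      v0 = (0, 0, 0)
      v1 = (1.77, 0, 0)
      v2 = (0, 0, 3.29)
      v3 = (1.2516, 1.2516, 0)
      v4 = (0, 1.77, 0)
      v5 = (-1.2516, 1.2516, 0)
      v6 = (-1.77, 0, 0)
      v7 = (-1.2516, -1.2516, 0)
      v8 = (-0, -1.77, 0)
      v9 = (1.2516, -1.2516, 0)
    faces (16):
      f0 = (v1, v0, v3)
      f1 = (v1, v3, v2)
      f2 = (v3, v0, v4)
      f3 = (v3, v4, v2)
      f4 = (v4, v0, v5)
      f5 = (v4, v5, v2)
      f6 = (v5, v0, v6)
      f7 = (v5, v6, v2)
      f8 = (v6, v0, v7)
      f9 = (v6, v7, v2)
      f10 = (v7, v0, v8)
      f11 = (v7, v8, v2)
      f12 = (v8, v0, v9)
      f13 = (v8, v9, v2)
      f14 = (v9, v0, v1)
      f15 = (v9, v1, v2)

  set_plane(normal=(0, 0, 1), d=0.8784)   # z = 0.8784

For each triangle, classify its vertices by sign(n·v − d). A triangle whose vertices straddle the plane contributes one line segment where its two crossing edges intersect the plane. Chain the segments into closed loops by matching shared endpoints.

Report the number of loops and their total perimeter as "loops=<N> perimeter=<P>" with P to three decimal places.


Straddling triangles (8 of 16):
  (v1,v3,v2) [--+] → (0.917434, 0.917434, 0.8784)–(1.29743, 0, 0.8784)  len=0.9930
  (v3,v4,v2) [--+] → (0, 1.29743, 0.8784)–(0.917434, 0.917434, 0.8784)  len=0.9930
  (v4,v5,v2) [--+] → (-0.917434, 0.917434, 0.8784)–(0, 1.29743, 0.8784)  len=0.9930
  (v5,v6,v2) [--+] → (-1.29743, 0, 0.8784)–(-0.917434, 0.917434, 0.8784)  len=0.9930
  (v6,v7,v2) [--+] → (-0.917434, -0.917434, 0.8784)–(-1.29743, 0, 0.8784)  len=0.9930
  (v7,v8,v2) [--+] → (0, -1.29743, 0.8784)–(-0.917434, -0.917434, 0.8784)  len=0.9930
  (v8,v9,v2) [--+] → (0.917434, -0.917434, 0.8784)–(0, -1.29743, 0.8784)  len=0.9930
  (v9,v1,v2) [--+] → (1.29743, 0, 0.8784)–(0.917434, -0.917434, 0.8784)  len=0.9930

Chained into 1 loop(s):
  loop 1: 8 segments, perimeter = 7.9441
Total perimeter = 7.944

loops=1 perimeter=7.944


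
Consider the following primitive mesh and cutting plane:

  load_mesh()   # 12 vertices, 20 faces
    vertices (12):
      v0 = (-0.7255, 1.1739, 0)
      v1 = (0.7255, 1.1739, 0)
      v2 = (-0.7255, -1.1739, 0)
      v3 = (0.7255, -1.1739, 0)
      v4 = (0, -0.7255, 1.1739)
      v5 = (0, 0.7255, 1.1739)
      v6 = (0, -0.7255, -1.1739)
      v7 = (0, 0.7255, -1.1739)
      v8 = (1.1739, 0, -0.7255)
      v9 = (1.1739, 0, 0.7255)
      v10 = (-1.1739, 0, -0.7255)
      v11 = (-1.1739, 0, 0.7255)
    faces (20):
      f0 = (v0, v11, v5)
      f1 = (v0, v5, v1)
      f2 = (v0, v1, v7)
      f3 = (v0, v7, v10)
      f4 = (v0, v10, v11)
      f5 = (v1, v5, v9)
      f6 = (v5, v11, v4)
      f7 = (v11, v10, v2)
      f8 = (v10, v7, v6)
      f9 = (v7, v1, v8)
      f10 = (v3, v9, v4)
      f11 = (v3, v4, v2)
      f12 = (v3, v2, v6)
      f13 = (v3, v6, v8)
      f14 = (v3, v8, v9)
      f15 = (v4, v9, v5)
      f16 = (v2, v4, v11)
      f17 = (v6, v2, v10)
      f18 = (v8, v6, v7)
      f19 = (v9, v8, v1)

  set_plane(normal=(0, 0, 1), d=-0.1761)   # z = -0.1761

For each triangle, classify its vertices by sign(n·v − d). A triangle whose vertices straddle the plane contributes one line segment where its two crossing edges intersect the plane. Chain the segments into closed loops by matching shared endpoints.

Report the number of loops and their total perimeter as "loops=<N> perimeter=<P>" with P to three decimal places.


loops=1 perimeter=7.504

Straddling triangles (10 of 20):
  (v0,v1,v7) [++-] → (0.616666, 1.10663, -0.1761)–(-0.616666, 1.10663, -0.1761)  len=1.2333
  (v0,v7,v10) [+--] → (-0.616666, 1.10663, -0.1761)–(-0.83434, 0.88896, -0.1761)  len=0.3078
  (v0,v10,v11) [+-+] → (-0.83434, 0.88896, -0.1761)–(-1.1739, 0, -0.1761)  len=0.9516
  (v11,v10,v2) [+-+] → (-1.1739, 0, -0.1761)–(-0.83434, -0.88896, -0.1761)  len=0.9516
  (v7,v1,v8) [-+-] → (0.616666, 1.10663, -0.1761)–(0.83434, 0.88896, -0.1761)  len=0.3078
  (v3,v2,v6) [++-] → (-0.616666, -1.10663, -0.1761)–(0.616666, -1.10663, -0.1761)  len=1.2333
  (v3,v6,v8) [+--] → (0.616666, -1.10663, -0.1761)–(0.83434, -0.88896, -0.1761)  len=0.3078
  (v3,v8,v9) [+-+] → (0.83434, -0.88896, -0.1761)–(1.1739, 0, -0.1761)  len=0.9516
  (v6,v2,v10) [-+-] → (-0.616666, -1.10663, -0.1761)–(-0.83434, -0.88896, -0.1761)  len=0.3078
  (v9,v8,v1) [+-+] → (1.1739, 0, -0.1761)–(0.83434, 0.88896, -0.1761)  len=0.9516

Chained into 1 loop(s):
  loop 1: 10 segments, perimeter = 7.5044
Total perimeter = 7.504


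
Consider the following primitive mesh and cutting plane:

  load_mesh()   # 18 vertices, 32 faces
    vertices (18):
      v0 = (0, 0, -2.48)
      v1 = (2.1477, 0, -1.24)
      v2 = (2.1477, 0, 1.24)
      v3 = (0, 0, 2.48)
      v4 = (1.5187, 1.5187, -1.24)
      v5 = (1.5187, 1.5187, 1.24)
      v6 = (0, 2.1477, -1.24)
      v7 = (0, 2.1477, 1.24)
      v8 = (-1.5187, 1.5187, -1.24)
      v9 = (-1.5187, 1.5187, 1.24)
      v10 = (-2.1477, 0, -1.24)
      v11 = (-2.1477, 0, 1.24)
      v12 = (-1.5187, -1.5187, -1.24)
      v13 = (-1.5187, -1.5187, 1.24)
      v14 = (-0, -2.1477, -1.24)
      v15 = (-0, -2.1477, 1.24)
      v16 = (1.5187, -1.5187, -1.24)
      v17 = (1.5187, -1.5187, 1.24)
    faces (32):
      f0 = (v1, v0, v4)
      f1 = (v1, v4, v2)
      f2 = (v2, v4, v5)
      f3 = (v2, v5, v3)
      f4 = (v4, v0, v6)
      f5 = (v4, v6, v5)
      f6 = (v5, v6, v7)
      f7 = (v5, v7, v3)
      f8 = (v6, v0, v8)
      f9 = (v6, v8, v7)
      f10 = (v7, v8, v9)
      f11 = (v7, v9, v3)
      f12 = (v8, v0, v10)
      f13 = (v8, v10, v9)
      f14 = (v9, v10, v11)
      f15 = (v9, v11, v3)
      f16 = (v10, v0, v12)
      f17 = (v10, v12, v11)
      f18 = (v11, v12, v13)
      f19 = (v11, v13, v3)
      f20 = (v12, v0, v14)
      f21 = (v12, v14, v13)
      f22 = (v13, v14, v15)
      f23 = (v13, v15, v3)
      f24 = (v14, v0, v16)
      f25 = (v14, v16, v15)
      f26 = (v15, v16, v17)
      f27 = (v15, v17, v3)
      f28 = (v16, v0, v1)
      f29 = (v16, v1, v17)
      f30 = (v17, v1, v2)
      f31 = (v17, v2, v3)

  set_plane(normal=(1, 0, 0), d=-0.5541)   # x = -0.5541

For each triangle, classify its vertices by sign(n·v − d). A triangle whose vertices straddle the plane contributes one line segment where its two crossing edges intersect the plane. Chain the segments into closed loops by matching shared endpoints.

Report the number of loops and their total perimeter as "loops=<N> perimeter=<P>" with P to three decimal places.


Straddling triangles (12 of 32):
  (v6,v0,v8) [++-] → (-0.5541, 0.5541, -2.02758)–(-0.5541, 1.91821, -1.24)  len=1.5751
  (v6,v8,v7) [+-+] → (-0.5541, 1.91821, -1.24)–(-0.5541, 1.91821, 0.335168)  len=1.5752
  (v7,v8,v9) [+--] → (-0.5541, 1.91821, 0.335168)–(-0.5541, 1.91821, 1.24)  len=0.9048
  (v7,v9,v3) [+-+] → (-0.5541, 1.91821, 1.24)–(-0.5541, 0.5541, 2.02758)  len=1.5751
  (v8,v0,v10) [-+-] → (-0.5541, 0.5541, -2.02758)–(-0.5541, 0, -2.16008)  len=0.5697
  (v9,v11,v3) [--+] → (-0.5541, 0, 2.16008)–(-0.5541, 0.5541, 2.02758)  len=0.5697
  (v10,v0,v12) [-+-] → (-0.5541, 0, -2.16008)–(-0.5541, -0.5541, -2.02758)  len=0.5697
  (v11,v13,v3) [--+] → (-0.5541, -0.5541, 2.02758)–(-0.5541, 0, 2.16008)  len=0.5697
  (v12,v0,v14) [-++] → (-0.5541, -0.5541, -2.02758)–(-0.5541, -1.91821, -1.24)  len=1.5751
  (v12,v14,v13) [-+-] → (-0.5541, -1.91821, -1.24)–(-0.5541, -1.91821, -0.335168)  len=0.9048
  (v13,v14,v15) [-++] → (-0.5541, -1.91821, -0.335168)–(-0.5541, -1.91821, 1.24)  len=1.5752
  (v13,v15,v3) [-++] → (-0.5541, -1.91821, 1.24)–(-0.5541, -0.5541, 2.02758)  len=1.5751

Chained into 1 loop(s):
  loop 1: 12 segments, perimeter = 13.5395
Total perimeter = 13.539

loops=1 perimeter=13.539


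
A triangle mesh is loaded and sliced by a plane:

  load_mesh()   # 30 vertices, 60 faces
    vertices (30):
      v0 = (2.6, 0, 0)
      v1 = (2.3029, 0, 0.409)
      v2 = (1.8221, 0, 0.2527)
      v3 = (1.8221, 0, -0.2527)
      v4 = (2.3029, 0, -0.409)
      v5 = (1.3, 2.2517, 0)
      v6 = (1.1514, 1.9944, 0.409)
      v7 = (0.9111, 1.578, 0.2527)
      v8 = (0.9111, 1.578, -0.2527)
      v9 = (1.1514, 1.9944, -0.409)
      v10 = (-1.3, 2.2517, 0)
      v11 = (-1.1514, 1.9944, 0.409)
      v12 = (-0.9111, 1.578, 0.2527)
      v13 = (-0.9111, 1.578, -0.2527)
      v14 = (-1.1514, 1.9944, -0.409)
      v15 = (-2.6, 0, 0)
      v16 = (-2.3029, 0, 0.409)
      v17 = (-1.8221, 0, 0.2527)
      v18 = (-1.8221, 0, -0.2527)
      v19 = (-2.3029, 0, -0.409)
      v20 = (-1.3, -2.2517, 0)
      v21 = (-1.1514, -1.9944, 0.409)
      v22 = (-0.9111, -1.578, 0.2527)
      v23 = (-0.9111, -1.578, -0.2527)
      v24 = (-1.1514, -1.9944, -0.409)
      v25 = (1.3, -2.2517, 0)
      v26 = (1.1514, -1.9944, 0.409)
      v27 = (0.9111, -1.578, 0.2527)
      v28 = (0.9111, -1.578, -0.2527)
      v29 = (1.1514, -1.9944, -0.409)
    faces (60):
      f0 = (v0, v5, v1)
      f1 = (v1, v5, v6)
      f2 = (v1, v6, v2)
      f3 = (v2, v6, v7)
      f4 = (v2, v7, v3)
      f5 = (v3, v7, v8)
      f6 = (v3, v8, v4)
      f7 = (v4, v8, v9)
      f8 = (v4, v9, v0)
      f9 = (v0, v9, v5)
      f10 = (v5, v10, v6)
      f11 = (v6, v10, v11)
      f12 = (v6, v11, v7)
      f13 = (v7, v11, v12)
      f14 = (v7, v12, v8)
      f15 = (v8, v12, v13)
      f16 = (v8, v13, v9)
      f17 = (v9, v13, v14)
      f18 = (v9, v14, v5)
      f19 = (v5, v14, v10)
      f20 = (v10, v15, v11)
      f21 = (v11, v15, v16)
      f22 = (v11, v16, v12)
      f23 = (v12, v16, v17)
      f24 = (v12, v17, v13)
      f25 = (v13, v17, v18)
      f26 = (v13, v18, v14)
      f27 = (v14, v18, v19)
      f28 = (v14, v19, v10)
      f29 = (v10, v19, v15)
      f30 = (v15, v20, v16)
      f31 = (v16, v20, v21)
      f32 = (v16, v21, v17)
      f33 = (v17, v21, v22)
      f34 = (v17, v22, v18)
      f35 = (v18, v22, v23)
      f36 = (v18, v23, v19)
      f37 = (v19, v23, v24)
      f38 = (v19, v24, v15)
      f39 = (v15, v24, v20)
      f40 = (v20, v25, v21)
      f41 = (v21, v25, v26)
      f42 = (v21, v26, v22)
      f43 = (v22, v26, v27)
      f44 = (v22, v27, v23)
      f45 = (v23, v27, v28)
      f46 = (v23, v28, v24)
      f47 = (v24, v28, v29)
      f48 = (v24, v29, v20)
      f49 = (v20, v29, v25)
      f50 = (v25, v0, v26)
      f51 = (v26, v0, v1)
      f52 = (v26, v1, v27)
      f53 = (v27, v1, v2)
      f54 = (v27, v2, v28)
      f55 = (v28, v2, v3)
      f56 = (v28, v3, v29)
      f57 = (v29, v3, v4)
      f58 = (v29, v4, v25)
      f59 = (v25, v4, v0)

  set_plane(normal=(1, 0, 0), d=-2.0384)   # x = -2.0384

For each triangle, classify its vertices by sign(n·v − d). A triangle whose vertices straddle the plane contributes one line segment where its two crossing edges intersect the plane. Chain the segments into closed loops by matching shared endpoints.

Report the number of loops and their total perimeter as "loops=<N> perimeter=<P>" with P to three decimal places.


loops=1 perimeter=4.494

Straddling triangles (14 of 60):
  (v10,v15,v11) [+-+] → (-2.0384, 0.972734, 0)–(-2.0384, 0.773198, 0.158563)  len=0.2549
  (v11,v15,v16) [+--] → (-2.0384, 0.773198, 0.158563)–(-2.0384, 0.458114, 0.409)  len=0.4025
  (v11,v16,v12) [+-+] → (-2.0384, 0.458114, 0.409)–(-2.0384, 0.299886, 0.379296)  len=0.1610
  (v12,v16,v17) [+-+] → (-2.0384, 0.299886, 0.379296)–(-2.0384, 0, 0.323015)  len=0.3051
  (v14,v18,v19) [++-] → (-2.0384, 0, -0.323015)–(-2.0384, 0.458114, -0.409)  len=0.4661
  (v14,v19,v10) [+-+] → (-2.0384, 0.458114, -0.409)–(-2.0384, 0.593852, -0.301132)  len=0.1734
  (v10,v19,v15) [+--] → (-2.0384, 0.593852, -0.301132)–(-2.0384, 0.972734, 0)  len=0.4840
  (v15,v20,v16) [-+-] → (-2.0384, -0.972734, 0)–(-2.0384, -0.593852, 0.301132)  len=0.4840
  (v16,v20,v21) [-++] → (-2.0384, -0.593852, 0.301132)–(-2.0384, -0.458114, 0.409)  len=0.1734
  (v16,v21,v17) [-++] → (-2.0384, -0.458114, 0.409)–(-2.0384, 0, 0.323015)  len=0.4661
  (v18,v23,v19) [++-] → (-2.0384, -0.299886, -0.379296)–(-2.0384, 0, -0.323015)  len=0.3051
  (v19,v23,v24) [-++] → (-2.0384, -0.299886, -0.379296)–(-2.0384, -0.458114, -0.409)  len=0.1610
  (v19,v24,v15) [-+-] → (-2.0384, -0.458114, -0.409)–(-2.0384, -0.773198, -0.158563)  len=0.4025
  (v15,v24,v20) [-++] → (-2.0384, -0.773198, -0.158563)–(-2.0384, -0.972734, 0)  len=0.2549

Chained into 1 loop(s):
  loop 1: 14 segments, perimeter = 4.4939
Total perimeter = 4.494


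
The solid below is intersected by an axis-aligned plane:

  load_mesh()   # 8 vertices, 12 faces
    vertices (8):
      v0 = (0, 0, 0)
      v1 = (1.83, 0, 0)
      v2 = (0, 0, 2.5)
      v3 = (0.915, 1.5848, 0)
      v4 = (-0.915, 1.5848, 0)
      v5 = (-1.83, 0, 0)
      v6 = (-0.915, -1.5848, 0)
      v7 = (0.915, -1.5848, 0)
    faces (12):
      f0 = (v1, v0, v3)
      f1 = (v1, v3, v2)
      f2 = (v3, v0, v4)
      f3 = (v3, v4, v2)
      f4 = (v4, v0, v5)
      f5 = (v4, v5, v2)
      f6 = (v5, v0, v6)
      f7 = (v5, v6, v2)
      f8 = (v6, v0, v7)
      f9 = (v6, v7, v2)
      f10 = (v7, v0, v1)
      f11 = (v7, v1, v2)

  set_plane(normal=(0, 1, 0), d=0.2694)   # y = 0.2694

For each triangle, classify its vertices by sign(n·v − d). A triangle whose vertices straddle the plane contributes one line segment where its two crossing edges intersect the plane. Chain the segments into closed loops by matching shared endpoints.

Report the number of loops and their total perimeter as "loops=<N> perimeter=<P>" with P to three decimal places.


loops=1 perimeter=8.803

Straddling triangles (6 of 12):
  (v1,v0,v3) [--+] → (0.155541, 0.2694, 0)–(1.67446, 0.2694, 0)  len=1.5189
  (v1,v3,v2) [-+-] → (1.67446, 0.2694, 0)–(0.155541, 0.2694, 2.07503)  len=2.5715
  (v3,v0,v4) [+-+] → (0.155541, 0.2694, 0)–(-0.155541, 0.2694, 0)  len=0.3111
  (v3,v4,v2) [++-] → (-0.155541, 0.2694, 2.07503)–(0.155541, 0.2694, 2.07503)  len=0.3111
  (v4,v0,v5) [+--] → (-0.155541, 0.2694, 0)–(-1.67446, 0.2694, 0)  len=1.5189
  (v4,v5,v2) [+--] → (-1.67446, 0.2694, 0)–(-0.155541, 0.2694, 2.07503)  len=2.5715

Chained into 1 loop(s):
  loop 1: 6 segments, perimeter = 8.8031
Total perimeter = 8.803


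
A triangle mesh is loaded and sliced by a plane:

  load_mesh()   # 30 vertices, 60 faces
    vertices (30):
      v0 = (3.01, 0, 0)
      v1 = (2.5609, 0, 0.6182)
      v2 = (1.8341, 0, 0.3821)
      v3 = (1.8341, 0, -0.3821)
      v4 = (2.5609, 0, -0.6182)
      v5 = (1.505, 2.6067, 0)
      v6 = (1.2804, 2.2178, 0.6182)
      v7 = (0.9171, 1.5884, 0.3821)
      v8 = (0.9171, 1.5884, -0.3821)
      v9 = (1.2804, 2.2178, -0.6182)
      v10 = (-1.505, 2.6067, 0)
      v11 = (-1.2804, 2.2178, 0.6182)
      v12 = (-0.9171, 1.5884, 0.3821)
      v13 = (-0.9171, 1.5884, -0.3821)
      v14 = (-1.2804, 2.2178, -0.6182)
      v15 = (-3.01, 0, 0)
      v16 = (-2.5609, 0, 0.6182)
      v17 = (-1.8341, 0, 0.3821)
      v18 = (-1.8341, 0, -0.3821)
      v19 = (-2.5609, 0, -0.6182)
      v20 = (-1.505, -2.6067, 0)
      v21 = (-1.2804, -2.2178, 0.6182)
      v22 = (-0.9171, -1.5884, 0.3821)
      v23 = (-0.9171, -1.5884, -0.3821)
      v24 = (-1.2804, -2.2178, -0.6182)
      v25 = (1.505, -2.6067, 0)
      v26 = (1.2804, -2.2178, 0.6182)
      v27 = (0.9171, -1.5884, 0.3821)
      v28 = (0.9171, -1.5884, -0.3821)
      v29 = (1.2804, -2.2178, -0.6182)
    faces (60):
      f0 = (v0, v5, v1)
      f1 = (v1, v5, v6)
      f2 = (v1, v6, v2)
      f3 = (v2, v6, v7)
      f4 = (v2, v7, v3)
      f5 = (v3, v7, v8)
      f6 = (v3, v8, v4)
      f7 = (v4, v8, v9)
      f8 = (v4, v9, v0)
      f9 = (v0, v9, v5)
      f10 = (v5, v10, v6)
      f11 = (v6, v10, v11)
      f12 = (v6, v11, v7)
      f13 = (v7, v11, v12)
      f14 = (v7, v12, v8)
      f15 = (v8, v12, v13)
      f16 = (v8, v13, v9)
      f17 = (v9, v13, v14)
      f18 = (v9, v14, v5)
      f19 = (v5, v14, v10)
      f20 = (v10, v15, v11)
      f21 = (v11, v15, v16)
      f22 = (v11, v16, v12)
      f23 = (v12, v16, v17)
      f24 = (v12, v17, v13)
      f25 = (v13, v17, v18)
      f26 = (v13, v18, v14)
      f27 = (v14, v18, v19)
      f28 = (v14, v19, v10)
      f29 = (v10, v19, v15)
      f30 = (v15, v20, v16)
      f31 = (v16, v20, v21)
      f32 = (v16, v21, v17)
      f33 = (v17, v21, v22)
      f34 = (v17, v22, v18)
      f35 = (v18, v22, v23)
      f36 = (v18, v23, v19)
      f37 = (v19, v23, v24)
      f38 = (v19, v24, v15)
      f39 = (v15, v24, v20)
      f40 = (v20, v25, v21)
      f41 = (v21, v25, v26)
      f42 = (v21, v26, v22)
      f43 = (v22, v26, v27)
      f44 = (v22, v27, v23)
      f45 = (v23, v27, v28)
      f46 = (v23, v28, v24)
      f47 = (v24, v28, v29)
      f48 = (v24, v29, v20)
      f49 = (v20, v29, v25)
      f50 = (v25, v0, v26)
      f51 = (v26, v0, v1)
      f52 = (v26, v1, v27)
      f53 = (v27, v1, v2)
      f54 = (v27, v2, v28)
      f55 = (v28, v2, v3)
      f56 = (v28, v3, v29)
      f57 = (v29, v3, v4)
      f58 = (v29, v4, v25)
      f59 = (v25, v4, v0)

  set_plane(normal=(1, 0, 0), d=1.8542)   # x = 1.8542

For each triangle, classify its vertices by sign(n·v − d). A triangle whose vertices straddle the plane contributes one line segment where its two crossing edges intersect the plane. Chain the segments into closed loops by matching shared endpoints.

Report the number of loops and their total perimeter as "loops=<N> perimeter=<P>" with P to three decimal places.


loops=1 perimeter=8.956

Straddling triangles (14 of 60):
  (v0,v5,v1) [+-+] → (1.8542, 2.00188, 0)–(1.8542, 1.74463, 0.204447)  len=0.3286
  (v1,v5,v6) [+--] → (1.8542, 1.74463, 0.204447)–(1.8542, 1.22399, 0.6182)  len=0.6650
  (v1,v6,v2) [+--] → (1.8542, 1.22399, 0.6182)–(1.8542, 0, 0.388629)  len=1.2453
  (v3,v8,v4) [--+] → (1.8542, 0.682883, -0.516696)–(1.8542, 0, -0.388629)  len=0.6948
  (v4,v8,v9) [+--] → (1.8542, 0.682883, -0.516696)–(1.8542, 1.22399, -0.6182)  len=0.5505
  (v4,v9,v0) [+-+] → (1.8542, 1.22399, -0.6182)–(1.8542, 1.48204, -0.41311)  len=0.3296
  (v0,v9,v5) [+--] → (1.8542, 1.48204, -0.41311)–(1.8542, 2.00188, 0)  len=0.6640
  (v25,v0,v26) [-+-] → (1.8542, -2.00188, 0)–(1.8542, -1.48204, 0.41311)  len=0.6640
  (v26,v0,v1) [-++] → (1.8542, -1.48204, 0.41311)–(1.8542, -1.22399, 0.6182)  len=0.3296
  (v26,v1,v27) [-+-] → (1.8542, -1.22399, 0.6182)–(1.8542, -0.682883, 0.516696)  len=0.5505
  (v27,v1,v2) [-+-] → (1.8542, -0.682883, 0.516696)–(1.8542, 0, 0.388629)  len=0.6948
  (v29,v3,v4) [--+] → (1.8542, 0, -0.388629)–(1.8542, -1.22399, -0.6182)  len=1.2453
  (v29,v4,v25) [-+-] → (1.8542, -1.22399, -0.6182)–(1.8542, -1.74463, -0.204447)  len=0.6650
  (v25,v4,v0) [-++] → (1.8542, -1.74463, -0.204447)–(1.8542, -2.00188, 0)  len=0.3286

Chained into 1 loop(s):
  loop 1: 14 segments, perimeter = 8.9558
Total perimeter = 8.956


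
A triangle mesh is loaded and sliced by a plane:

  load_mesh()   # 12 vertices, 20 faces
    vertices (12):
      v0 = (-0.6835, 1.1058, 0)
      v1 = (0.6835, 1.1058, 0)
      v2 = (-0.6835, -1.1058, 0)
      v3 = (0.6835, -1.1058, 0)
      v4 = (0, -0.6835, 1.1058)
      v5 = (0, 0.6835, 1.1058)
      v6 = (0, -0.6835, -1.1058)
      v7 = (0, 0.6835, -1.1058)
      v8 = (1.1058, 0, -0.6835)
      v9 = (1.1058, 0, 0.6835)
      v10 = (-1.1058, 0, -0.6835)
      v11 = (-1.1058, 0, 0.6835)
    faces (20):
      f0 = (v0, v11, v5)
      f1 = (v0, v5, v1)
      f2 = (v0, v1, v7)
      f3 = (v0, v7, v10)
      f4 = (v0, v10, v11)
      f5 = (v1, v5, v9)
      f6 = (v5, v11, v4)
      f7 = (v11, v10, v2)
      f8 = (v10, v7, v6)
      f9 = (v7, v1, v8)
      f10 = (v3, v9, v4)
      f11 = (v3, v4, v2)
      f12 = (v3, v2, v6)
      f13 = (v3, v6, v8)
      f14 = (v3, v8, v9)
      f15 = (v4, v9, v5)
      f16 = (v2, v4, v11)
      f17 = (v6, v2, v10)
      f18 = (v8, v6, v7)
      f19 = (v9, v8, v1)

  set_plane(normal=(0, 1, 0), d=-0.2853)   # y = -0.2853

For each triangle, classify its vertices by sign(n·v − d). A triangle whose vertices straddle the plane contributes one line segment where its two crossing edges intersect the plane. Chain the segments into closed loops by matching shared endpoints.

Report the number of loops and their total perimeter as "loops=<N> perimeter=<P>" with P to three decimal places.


loops=1 perimeter=6.782

Straddling triangles (10 of 20):
  (v5,v11,v4) [++-] → (-0.644228, -0.2853, 0.859772)–(0, -0.2853, 1.1058)  len=0.6896
  (v11,v10,v2) [++-] → (-0.996845, -0.2853, -0.507155)–(-0.996845, -0.2853, 0.507155)  len=1.0143
  (v10,v7,v6) [++-] → (0, -0.2853, -1.1058)–(-0.644228, -0.2853, -0.859772)  len=0.6896
  (v3,v9,v4) [-+-] → (0.996845, -0.2853, 0.507155)–(0.644228, -0.2853, 0.859772)  len=0.4987
  (v3,v6,v8) [--+] → (0.644228, -0.2853, -0.859772)–(0.996845, -0.2853, -0.507155)  len=0.4987
  (v3,v8,v9) [-++] → (0.996845, -0.2853, -0.507155)–(0.996845, -0.2853, 0.507155)  len=1.0143
  (v4,v9,v5) [-++] → (0.644228, -0.2853, 0.859772)–(0, -0.2853, 1.1058)  len=0.6896
  (v2,v4,v11) [--+] → (-0.644228, -0.2853, 0.859772)–(-0.996845, -0.2853, 0.507155)  len=0.4987
  (v6,v2,v10) [--+] → (-0.996845, -0.2853, -0.507155)–(-0.644228, -0.2853, -0.859772)  len=0.4987
  (v8,v6,v7) [+-+] → (0.644228, -0.2853, -0.859772)–(0, -0.2853, -1.1058)  len=0.6896

Chained into 1 loop(s):
  loop 1: 10 segments, perimeter = 6.7818
Total perimeter = 6.782


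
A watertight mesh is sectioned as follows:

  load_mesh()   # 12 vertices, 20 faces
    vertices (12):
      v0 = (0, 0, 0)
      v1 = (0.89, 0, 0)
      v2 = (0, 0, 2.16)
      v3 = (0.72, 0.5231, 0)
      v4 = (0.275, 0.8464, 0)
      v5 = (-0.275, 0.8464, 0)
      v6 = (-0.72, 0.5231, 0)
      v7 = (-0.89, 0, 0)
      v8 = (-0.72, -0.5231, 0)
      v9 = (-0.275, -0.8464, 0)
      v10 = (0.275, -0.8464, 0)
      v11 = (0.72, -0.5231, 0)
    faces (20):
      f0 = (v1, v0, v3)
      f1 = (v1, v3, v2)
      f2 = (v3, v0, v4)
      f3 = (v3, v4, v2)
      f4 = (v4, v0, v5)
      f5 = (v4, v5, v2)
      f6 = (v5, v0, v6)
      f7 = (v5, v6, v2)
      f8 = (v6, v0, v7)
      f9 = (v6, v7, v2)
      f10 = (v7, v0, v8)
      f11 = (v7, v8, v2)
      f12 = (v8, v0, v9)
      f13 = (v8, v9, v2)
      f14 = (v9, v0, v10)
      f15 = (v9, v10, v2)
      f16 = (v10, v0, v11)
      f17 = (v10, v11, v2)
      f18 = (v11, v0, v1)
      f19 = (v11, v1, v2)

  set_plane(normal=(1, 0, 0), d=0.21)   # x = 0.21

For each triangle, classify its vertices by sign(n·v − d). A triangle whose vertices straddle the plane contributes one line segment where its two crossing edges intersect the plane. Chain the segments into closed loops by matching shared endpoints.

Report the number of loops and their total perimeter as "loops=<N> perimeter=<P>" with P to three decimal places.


Straddling triangles (12 of 20):
  (v1,v0,v3) [+-+] → (0.21, 0, 0)–(0.21, 0.152571, 0)  len=0.1526
  (v1,v3,v2) [++-] → (0.21, 0.152571, 1.53)–(0.21, 0, 1.65034)  len=0.1943
  (v3,v0,v4) [+-+] → (0.21, 0.152571, 0)–(0.21, 0.646342, 0)  len=0.4938
  (v3,v4,v2) [++-] → (0.21, 0.646342, 0.510545)–(0.21, 0.152571, 1.53)  len=1.1327
  (v4,v0,v5) [+--] → (0.21, 0.646342, 0)–(0.21, 0.8464, 0)  len=0.2001
  (v4,v5,v2) [+--] → (0.21, 0.8464, 0)–(0.21, 0.646342, 0.510545)  len=0.5483
  (v9,v0,v10) [--+] → (0.21, -0.646342, 0)–(0.21, -0.8464, 0)  len=0.2001
  (v9,v10,v2) [-+-] → (0.21, -0.8464, 0)–(0.21, -0.646342, 0.510545)  len=0.5483
  (v10,v0,v11) [+-+] → (0.21, -0.646342, 0)–(0.21, -0.152571, 0)  len=0.4938
  (v10,v11,v2) [++-] → (0.21, -0.152571, 1.53)–(0.21, -0.646342, 0.510545)  len=1.1327
  (v11,v0,v1) [+-+] → (0.21, -0.152571, 0)–(0.21, 0, 0)  len=0.1526
  (v11,v1,v2) [++-] → (0.21, 0, 1.65034)–(0.21, -0.152571, 1.53)  len=0.1943

Chained into 1 loop(s):
  loop 1: 12 segments, perimeter = 5.4436
Total perimeter = 5.444

loops=1 perimeter=5.444


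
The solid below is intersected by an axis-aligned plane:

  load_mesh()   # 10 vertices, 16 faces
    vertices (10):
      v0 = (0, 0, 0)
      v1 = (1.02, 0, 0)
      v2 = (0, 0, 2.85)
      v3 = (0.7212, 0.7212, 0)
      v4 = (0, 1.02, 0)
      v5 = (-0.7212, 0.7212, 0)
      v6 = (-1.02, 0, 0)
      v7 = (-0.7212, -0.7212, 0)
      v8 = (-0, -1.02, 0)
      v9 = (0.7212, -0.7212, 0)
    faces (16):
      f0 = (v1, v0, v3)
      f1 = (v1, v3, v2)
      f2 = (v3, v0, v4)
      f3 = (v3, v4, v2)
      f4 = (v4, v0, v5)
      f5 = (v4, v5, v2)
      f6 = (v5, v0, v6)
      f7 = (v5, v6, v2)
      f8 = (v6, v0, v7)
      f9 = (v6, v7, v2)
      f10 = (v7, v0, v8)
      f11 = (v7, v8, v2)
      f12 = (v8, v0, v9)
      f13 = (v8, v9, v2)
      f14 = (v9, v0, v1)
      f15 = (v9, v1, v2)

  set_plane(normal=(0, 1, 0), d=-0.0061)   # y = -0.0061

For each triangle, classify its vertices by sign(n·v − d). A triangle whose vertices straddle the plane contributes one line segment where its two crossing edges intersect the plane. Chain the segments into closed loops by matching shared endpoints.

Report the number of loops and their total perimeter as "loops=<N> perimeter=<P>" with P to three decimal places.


loops=1 perimeter=8.056

Straddling triangles (8 of 16):
  (v6,v0,v7) [++-] → (-0.0061, -0.0061, 0)–(-1.01747, -0.0061, 0)  len=1.0114
  (v6,v7,v2) [+-+] → (-1.01747, -0.0061, 0)–(-0.0061, -0.0061, 2.82589)  len=3.0014
  (v7,v0,v8) [-+-] → (-0.0061, -0.0061, 0)–(0, -0.0061, 0)  len=0.0061
  (v7,v8,v2) [--+] → (0, -0.0061, 2.83296)–(-0.0061, -0.0061, 2.82589)  len=0.0093
  (v8,v0,v9) [-+-] → (0, -0.0061, 0)–(0.0061, -0.0061, 0)  len=0.0061
  (v8,v9,v2) [--+] → (0.0061, -0.0061, 2.82589)–(0, -0.0061, 2.83296)  len=0.0093
  (v9,v0,v1) [-++] → (0.0061, -0.0061, 0)–(1.01747, -0.0061, 0)  len=1.0114
  (v9,v1,v2) [-++] → (1.01747, -0.0061, 0)–(0.0061, -0.0061, 2.82589)  len=3.0014

Chained into 1 loop(s):
  loop 1: 8 segments, perimeter = 8.0565
Total perimeter = 8.056


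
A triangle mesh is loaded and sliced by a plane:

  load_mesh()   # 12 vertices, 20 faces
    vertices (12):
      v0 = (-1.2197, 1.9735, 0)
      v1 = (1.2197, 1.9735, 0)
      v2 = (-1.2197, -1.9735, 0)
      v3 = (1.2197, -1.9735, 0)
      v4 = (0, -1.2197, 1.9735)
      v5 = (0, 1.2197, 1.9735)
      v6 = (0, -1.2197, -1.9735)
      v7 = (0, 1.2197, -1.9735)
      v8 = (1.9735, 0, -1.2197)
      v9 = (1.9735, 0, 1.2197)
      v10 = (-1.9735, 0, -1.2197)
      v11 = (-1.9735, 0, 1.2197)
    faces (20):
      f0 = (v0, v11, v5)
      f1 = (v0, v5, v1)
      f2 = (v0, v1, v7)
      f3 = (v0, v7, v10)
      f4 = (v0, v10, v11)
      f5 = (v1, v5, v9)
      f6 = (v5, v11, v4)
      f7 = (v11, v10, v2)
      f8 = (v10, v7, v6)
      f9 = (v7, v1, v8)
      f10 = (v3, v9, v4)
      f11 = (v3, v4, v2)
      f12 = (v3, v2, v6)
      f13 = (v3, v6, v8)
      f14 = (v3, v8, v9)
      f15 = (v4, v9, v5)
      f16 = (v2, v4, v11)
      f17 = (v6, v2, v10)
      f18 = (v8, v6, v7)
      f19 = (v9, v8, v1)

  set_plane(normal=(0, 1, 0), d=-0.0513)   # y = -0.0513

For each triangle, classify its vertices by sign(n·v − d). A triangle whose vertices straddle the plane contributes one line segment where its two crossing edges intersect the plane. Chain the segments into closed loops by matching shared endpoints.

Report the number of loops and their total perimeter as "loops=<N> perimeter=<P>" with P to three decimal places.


Straddling triangles (10 of 20):
  (v5,v11,v4) [++-] → (-1.8905, -0.0513, 1.2514)–(0, -0.0513, 1.9735)  len=2.0237
  (v11,v10,v2) [++-] → (-1.95391, -0.0513, -1.18799)–(-1.95391, -0.0513, 1.18799)  len=2.3760
  (v10,v7,v6) [++-] → (0, -0.0513, -1.9735)–(-1.8905, -0.0513, -1.2514)  len=2.0237
  (v3,v9,v4) [-+-] → (1.95391, -0.0513, 1.18799)–(1.8905, -0.0513, 1.2514)  len=0.0897
  (v3,v6,v8) [--+] → (1.8905, -0.0513, -1.2514)–(1.95391, -0.0513, -1.18799)  len=0.0897
  (v3,v8,v9) [-++] → (1.95391, -0.0513, -1.18799)–(1.95391, -0.0513, 1.18799)  len=2.3760
  (v4,v9,v5) [-++] → (1.8905, -0.0513, 1.2514)–(0, -0.0513, 1.9735)  len=2.0237
  (v2,v4,v11) [--+] → (-1.8905, -0.0513, 1.2514)–(-1.95391, -0.0513, 1.18799)  len=0.0897
  (v6,v2,v10) [--+] → (-1.95391, -0.0513, -1.18799)–(-1.8905, -0.0513, -1.2514)  len=0.0897
  (v8,v6,v7) [+-+] → (1.8905, -0.0513, -1.2514)–(0, -0.0513, -1.9735)  len=2.0237

Chained into 1 loop(s):
  loop 1: 10 segments, perimeter = 13.2055
Total perimeter = 13.206

loops=1 perimeter=13.206


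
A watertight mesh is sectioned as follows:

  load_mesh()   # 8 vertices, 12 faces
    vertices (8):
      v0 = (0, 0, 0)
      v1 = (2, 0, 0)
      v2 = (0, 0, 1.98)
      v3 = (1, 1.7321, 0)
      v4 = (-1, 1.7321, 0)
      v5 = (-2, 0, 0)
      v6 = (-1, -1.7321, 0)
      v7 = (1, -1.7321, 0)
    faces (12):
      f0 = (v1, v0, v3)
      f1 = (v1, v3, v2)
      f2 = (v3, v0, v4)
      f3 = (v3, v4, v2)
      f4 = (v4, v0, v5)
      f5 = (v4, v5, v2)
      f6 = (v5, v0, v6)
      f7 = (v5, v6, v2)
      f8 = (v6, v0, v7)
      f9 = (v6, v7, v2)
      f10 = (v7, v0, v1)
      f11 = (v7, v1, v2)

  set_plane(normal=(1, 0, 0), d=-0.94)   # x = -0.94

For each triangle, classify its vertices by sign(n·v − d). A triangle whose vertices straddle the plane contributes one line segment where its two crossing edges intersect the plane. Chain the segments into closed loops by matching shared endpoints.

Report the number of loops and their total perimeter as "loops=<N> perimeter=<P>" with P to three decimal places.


Straddling triangles (8 of 12):
  (v3,v0,v4) [++-] → (-0.94, 1.62817, 0)–(-0.94, 1.7321, 0)  len=0.1039
  (v3,v4,v2) [+-+] → (-0.94, 1.7321, 0)–(-0.94, 1.62817, 0.1188)  len=0.1578
  (v4,v0,v5) [-+-] → (-0.94, 1.62817, 0)–(-0.94, 0, 0)  len=1.6282
  (v4,v5,v2) [--+] → (-0.94, 0, 1.0494)–(-0.94, 1.62817, 0.1188)  len=1.8754
  (v5,v0,v6) [-+-] → (-0.94, 0, 0)–(-0.94, -1.62817, 0)  len=1.6282
  (v5,v6,v2) [--+] → (-0.94, -1.62817, 0.1188)–(-0.94, 0, 1.0494)  len=1.8754
  (v6,v0,v7) [-++] → (-0.94, -1.62817, 0)–(-0.94, -1.7321, 0)  len=0.1039
  (v6,v7,v2) [-++] → (-0.94, -1.7321, 0)–(-0.94, -1.62817, 0.1188)  len=0.1578

Chained into 1 loop(s):
  loop 1: 8 segments, perimeter = 7.5306
Total perimeter = 7.531

loops=1 perimeter=7.531


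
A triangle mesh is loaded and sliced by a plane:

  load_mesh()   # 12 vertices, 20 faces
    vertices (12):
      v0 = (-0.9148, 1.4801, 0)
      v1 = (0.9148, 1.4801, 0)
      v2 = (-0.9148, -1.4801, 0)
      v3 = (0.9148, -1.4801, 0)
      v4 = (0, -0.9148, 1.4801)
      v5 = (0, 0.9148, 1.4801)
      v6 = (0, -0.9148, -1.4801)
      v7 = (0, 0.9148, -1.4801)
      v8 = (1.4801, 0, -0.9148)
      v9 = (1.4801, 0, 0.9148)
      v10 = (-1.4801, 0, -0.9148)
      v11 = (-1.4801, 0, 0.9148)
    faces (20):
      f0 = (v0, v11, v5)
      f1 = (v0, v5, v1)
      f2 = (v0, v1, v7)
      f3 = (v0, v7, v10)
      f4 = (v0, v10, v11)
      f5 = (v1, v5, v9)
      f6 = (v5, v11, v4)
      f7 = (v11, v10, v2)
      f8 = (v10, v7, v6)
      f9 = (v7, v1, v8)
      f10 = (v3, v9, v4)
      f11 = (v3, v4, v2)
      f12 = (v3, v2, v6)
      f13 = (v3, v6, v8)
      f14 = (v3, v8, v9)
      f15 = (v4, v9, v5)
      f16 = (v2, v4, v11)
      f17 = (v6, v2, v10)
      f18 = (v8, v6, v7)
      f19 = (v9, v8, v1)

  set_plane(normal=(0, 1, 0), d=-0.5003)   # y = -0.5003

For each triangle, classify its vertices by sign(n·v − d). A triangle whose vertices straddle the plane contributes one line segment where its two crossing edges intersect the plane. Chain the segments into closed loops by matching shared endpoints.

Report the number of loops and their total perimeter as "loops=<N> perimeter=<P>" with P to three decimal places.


loops=1 perimeter=8.792

Straddling triangles (10 of 20):
  (v5,v11,v4) [++-] → (-0.67064, -0.5003, 1.22396)–(0, -0.5003, 1.4801)  len=0.7179
  (v11,v10,v2) [++-] → (-1.28902, -0.5003, -0.605581)–(-1.28902, -0.5003, 0.605581)  len=1.2112
  (v10,v7,v6) [++-] → (0, -0.5003, -1.4801)–(-0.67064, -0.5003, -1.22396)  len=0.7179
  (v3,v9,v4) [-+-] → (1.28902, -0.5003, 0.605581)–(0.67064, -0.5003, 1.22396)  len=0.8745
  (v3,v6,v8) [--+] → (0.67064, -0.5003, -1.22396)–(1.28902, -0.5003, -0.605581)  len=0.8745
  (v3,v8,v9) [-++] → (1.28902, -0.5003, -0.605581)–(1.28902, -0.5003, 0.605581)  len=1.2112
  (v4,v9,v5) [-++] → (0.67064, -0.5003, 1.22396)–(0, -0.5003, 1.4801)  len=0.7179
  (v2,v4,v11) [--+] → (-0.67064, -0.5003, 1.22396)–(-1.28902, -0.5003, 0.605581)  len=0.8745
  (v6,v2,v10) [--+] → (-1.28902, -0.5003, -0.605581)–(-0.67064, -0.5003, -1.22396)  len=0.8745
  (v8,v6,v7) [+-+] → (0.67064, -0.5003, -1.22396)–(0, -0.5003, -1.4801)  len=0.7179

Chained into 1 loop(s):
  loop 1: 10 segments, perimeter = 8.7920
Total perimeter = 8.792


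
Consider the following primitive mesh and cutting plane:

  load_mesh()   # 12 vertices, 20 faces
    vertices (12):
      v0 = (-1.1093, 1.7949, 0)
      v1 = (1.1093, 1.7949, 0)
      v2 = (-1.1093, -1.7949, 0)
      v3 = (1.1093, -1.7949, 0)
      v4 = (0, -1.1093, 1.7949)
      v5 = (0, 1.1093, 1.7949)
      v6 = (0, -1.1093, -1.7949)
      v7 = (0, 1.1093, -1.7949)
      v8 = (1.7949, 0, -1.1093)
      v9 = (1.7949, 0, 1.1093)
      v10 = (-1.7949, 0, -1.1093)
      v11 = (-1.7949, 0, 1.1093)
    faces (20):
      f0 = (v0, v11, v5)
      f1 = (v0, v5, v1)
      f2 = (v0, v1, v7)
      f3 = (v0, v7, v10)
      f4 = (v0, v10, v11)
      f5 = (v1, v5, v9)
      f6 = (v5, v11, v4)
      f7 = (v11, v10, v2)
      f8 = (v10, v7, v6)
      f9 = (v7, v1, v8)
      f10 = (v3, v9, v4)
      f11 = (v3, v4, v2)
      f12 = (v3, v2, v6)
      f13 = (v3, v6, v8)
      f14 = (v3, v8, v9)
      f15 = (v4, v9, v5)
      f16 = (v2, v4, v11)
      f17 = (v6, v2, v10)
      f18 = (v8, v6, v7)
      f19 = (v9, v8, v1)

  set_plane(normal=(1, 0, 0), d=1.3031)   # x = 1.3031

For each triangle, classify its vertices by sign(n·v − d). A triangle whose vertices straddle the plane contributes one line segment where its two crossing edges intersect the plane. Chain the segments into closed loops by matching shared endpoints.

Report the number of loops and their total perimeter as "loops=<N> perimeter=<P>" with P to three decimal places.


Straddling triangles (8 of 20):
  (v1,v5,v9) [--+] → (1.3031, 0.303947, 1.29715)–(1.3031, 1.28753, 0.313568)  len=1.3910
  (v7,v1,v8) [--+] → (1.3031, 1.28753, -0.313568)–(1.3031, 0.303947, -1.29715)  len=1.3910
  (v3,v9,v4) [-+-] → (1.3031, -1.28753, 0.313568)–(1.3031, -0.303947, 1.29715)  len=1.3910
  (v3,v6,v8) [--+] → (1.3031, -0.303947, -1.29715)–(1.3031, -1.28753, -0.313568)  len=1.3910
  (v3,v8,v9) [-++] → (1.3031, -1.28753, -0.313568)–(1.3031, -1.28753, 0.313568)  len=0.6271
  (v4,v9,v5) [-+-] → (1.3031, -0.303947, 1.29715)–(1.3031, 0.303947, 1.29715)  len=0.6079
  (v8,v6,v7) [+--] → (1.3031, -0.303947, -1.29715)–(1.3031, 0.303947, -1.29715)  len=0.6079
  (v9,v8,v1) [++-] → (1.3031, 1.28753, -0.313568)–(1.3031, 1.28753, 0.313568)  len=0.6271

Chained into 1 loop(s):
  loop 1: 8 segments, perimeter = 8.0341
Total perimeter = 8.034

loops=1 perimeter=8.034


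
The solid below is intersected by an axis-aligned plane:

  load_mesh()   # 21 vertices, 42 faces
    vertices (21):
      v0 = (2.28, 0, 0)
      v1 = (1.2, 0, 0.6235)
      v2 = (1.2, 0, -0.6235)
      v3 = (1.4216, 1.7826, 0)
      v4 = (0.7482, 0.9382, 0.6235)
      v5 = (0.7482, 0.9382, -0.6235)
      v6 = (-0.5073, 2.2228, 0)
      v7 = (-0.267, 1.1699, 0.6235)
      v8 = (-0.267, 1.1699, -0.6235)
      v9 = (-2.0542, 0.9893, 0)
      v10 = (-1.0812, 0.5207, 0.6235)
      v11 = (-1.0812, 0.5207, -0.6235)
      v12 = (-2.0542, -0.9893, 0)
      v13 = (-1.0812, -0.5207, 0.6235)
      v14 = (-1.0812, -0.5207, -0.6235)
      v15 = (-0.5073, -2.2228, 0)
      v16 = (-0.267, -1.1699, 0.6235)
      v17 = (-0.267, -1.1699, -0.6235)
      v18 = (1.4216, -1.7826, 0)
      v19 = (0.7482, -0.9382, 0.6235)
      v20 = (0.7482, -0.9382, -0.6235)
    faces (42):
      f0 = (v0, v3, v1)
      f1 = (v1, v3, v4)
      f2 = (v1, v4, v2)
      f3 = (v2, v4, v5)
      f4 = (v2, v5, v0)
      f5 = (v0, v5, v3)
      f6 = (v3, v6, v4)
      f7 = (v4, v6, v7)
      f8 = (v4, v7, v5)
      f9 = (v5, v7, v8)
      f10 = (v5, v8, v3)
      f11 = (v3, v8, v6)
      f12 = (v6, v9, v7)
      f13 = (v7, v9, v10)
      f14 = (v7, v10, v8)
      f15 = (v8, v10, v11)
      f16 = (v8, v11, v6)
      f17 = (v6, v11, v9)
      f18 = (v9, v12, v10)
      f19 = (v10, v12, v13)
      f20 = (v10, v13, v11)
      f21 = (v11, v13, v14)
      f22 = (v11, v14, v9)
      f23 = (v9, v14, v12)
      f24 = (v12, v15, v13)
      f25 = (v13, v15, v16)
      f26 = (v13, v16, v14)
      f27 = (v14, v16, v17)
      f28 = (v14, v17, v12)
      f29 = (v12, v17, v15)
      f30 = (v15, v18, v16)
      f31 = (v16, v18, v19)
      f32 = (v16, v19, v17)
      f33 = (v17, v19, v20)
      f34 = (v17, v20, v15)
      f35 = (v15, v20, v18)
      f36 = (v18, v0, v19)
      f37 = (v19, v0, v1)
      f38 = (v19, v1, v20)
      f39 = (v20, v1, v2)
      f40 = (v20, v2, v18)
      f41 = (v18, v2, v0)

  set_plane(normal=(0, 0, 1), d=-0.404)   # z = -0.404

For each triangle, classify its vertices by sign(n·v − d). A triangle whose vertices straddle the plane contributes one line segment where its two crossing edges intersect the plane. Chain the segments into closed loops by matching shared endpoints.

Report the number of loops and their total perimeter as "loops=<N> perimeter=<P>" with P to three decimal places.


Straddling triangles (28 of 42):
  (v1,v4,v2) [++-] → (1.12047, 0.165144, -0.404)–(1.2, 0, -0.404)  len=0.1833
  (v2,v4,v5) [-+-] → (1.12047, 0.165144, -0.404)–(0.7482, 0.9382, -0.404)  len=0.8580
  (v2,v5,v0) [--+] → (1.28746, 0.607911, -0.404)–(1.58021, 0, -0.404)  len=0.6747
  (v0,v5,v3) [+-+] → (1.28746, 0.607911, -0.404)–(0.985267, 1.23547, -0.404)  len=0.6965
  (v4,v7,v5) [++-] → (0.569502, 0.978984, -0.404)–(0.7482, 0.9382, -0.404)  len=0.1833
  (v5,v7,v8) [-+-] → (0.569502, 0.978984, -0.404)–(-0.267, 1.1699, -0.404)  len=0.8580
  (v5,v8,v3) [--+] → (0.327463, 1.3856, -0.404)–(0.985267, 1.23547, -0.404)  len=0.6747
  (v3,v8,v6) [+-+] → (0.327463, 1.3856, -0.404)–(-0.351596, 1.54057, -0.404)  len=0.6965
  (v7,v10,v8) [++-] → (-0.410317, 1.05563, -0.404)–(-0.267, 1.1699, -0.404)  len=0.1833
  (v8,v10,v11) [-+-] → (-0.410317, 1.05563, -0.404)–(-1.0812, 0.5207, -0.404)  len=0.8580
  (v8,v11,v6) [--+] → (-0.879161, 1.11992, -0.404)–(-0.351596, 1.54057, -0.404)  len=0.6747
  (v6,v11,v9) [+-+] → (-0.879161, 1.11992, -0.404)–(-1.42374, 0.685668, -0.404)  len=0.6965
  (v10,v13,v11) [++-] → (-1.0812, 0.33739, -0.404)–(-1.0812, 0.5207, -0.404)  len=0.1833
  (v11,v13,v14) [-+-] → (-1.0812, 0.33739, -0.404)–(-1.0812, -0.5207, -0.404)  len=0.8581
  (v11,v14,v9) [--+] → (-1.42374, 0.0108878, -0.404)–(-1.42374, 0.685668, -0.404)  len=0.6748
  (v9,v14,v12) [+-+] → (-1.42374, 0.0108878, -0.404)–(-1.42374, -0.685668, -0.404)  len=0.6966
  (v13,v16,v14) [++-] → (-0.937883, -0.634974, -0.404)–(-1.0812, -0.5207, -0.404)  len=0.1833
  (v14,v16,v17) [-+-] → (-0.937883, -0.634974, -0.404)–(-0.267, -1.1699, -0.404)  len=0.8580
  (v14,v17,v12) [--+] → (-0.896175, -1.10632, -0.404)–(-1.42374, -0.685668, -0.404)  len=0.6747
  (v12,v17,v15) [+-+] → (-0.896175, -1.10632, -0.404)–(-0.351596, -1.54057, -0.404)  len=0.6965
  (v16,v19,v17) [++-] → (-0.088302, -1.12912, -0.404)–(-0.267, -1.1699, -0.404)  len=0.1833
  (v17,v19,v20) [-+-] → (-0.088302, -1.12912, -0.404)–(0.7482, -0.9382, -0.404)  len=0.8580
  (v17,v20,v15) [--+] → (0.306208, -1.39044, -0.404)–(-0.351596, -1.54057, -0.404)  len=0.6747
  (v15,v20,v18) [+-+] → (0.306208, -1.39044, -0.404)–(0.985267, -1.23547, -0.404)  len=0.6965
  (v19,v1,v20) [++-] → (0.827727, -0.773056, -0.404)–(0.7482, -0.9382, -0.404)  len=0.1833
  (v20,v1,v2) [-+-] → (0.827727, -0.773056, -0.404)–(1.2, 0, -0.404)  len=0.8580
  (v20,v2,v18) [--+] → (1.27801, -0.627555, -0.404)–(0.985267, -1.23547, -0.404)  len=0.6747
  (v18,v2,v0) [+-+] → (1.27801, -0.627555, -0.404)–(1.58021, 0, -0.404)  len=0.6965

Chained into 2 loop(s):
  loop 1: 14 segments, perimeter = 7.2893
  loop 2: 14 segments, perimeter = 9.5988
Total perimeter = 16.888

loops=2 perimeter=16.888


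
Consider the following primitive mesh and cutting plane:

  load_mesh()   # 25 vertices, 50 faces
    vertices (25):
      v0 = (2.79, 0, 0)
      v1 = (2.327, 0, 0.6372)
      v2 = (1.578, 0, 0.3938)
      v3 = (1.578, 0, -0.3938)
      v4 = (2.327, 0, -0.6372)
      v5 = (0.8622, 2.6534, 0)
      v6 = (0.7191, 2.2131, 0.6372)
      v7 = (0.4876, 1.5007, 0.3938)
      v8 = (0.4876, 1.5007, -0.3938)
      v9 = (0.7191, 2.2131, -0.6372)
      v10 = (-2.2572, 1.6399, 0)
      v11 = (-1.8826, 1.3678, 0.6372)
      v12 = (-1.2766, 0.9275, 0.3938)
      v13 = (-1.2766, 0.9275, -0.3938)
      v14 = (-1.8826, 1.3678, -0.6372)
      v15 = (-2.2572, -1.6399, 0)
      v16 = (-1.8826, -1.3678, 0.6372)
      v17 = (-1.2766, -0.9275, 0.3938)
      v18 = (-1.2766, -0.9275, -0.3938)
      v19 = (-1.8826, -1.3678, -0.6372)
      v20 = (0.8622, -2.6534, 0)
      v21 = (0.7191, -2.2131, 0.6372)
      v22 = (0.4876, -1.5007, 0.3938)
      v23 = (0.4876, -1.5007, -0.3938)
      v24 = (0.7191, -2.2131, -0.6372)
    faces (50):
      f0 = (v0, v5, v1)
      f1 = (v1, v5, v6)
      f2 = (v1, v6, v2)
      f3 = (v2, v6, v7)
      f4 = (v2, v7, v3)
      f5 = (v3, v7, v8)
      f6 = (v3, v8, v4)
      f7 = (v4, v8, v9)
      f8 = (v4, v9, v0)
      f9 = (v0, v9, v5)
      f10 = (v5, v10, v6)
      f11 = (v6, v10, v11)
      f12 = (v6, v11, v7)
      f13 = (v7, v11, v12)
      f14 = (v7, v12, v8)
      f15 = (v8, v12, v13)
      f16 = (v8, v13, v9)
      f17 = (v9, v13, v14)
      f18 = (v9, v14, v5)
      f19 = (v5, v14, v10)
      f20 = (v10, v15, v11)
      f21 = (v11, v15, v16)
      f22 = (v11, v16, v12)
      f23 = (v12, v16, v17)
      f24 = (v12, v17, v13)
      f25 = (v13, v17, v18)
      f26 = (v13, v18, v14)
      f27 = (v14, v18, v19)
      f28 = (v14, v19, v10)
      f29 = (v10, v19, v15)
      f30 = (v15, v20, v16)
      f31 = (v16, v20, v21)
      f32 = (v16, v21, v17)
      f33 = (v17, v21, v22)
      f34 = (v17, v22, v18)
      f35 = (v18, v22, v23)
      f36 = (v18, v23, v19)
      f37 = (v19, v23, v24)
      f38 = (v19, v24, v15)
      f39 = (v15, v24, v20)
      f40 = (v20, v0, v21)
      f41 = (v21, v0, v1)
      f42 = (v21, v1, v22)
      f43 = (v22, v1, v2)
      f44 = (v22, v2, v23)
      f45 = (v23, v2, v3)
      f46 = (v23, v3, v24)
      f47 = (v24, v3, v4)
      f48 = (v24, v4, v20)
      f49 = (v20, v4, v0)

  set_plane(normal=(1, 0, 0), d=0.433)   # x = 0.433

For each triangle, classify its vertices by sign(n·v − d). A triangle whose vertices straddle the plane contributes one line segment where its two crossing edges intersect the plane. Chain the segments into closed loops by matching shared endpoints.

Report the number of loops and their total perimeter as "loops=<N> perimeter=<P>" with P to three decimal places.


loops=2 perimeter=7.300

Straddling triangles (20 of 50):
  (v5,v10,v6) [+-+] → (0.433, 2.51395, 0)–(0.433, 2.158, 0.575948)  len=0.6771
  (v6,v10,v11) [+--] → (0.433, 2.158, 0.575948)–(0.433, 2.12015, 0.6372)  len=0.0720
  (v6,v11,v7) [+-+] → (0.433, 2.12015, 0.6372)–(0.433, 1.49764, 0.399407)  len=0.6664
  (v7,v11,v12) [+--] → (0.433, 1.49764, 0.399407)–(0.433, 1.48296, 0.3938)  len=0.0157
  (v7,v12,v8) [+-+] → (0.433, 1.48296, 0.3938)–(0.433, 1.48296, -0.369425)  len=0.7632
  (v8,v12,v13) [+--] → (0.433, 1.48296, -0.369425)–(0.433, 1.48296, -0.3938)  len=0.0244
  (v8,v13,v9) [+-+] → (0.433, 1.48296, -0.3938)–(0.433, 2.0288, -0.602307)  len=0.5843
  (v9,v13,v14) [+--] → (0.433, 2.0288, -0.602307)–(0.433, 2.12015, -0.6372)  len=0.0978
  (v9,v14,v5) [+-+] → (0.433, 2.12015, -0.6372)–(0.433, 2.45237, -0.0996379)  len=0.6319
  (v5,v14,v10) [+--] → (0.433, 2.45237, -0.0996379)–(0.433, 2.51395, 0)  len=0.1171
  (v15,v20,v16) [-+-] → (0.433, -2.51395, 0)–(0.433, -2.45237, 0.0996379)  len=0.1171
  (v16,v20,v21) [-++] → (0.433, -2.45237, 0.0996379)–(0.433, -2.12015, 0.6372)  len=0.6319
  (v16,v21,v17) [-+-] → (0.433, -2.12015, 0.6372)–(0.433, -2.0288, 0.602307)  len=0.0978
  (v17,v21,v22) [-++] → (0.433, -2.0288, 0.602307)–(0.433, -1.48296, 0.3938)  len=0.5843
  (v17,v22,v18) [-+-] → (0.433, -1.48296, 0.3938)–(0.433, -1.48296, 0.369425)  len=0.0244
  (v18,v22,v23) [-++] → (0.433, -1.48296, 0.369425)–(0.433, -1.48296, -0.3938)  len=0.7632
  (v18,v23,v19) [-+-] → (0.433, -1.48296, -0.3938)–(0.433, -1.49764, -0.399407)  len=0.0157
  (v19,v23,v24) [-++] → (0.433, -1.49764, -0.399407)–(0.433, -2.12015, -0.6372)  len=0.6664
  (v19,v24,v15) [-+-] → (0.433, -2.12015, -0.6372)–(0.433, -2.158, -0.575948)  len=0.0720
  (v15,v24,v20) [-++] → (0.433, -2.158, -0.575948)–(0.433, -2.51395, 0)  len=0.6771

Chained into 2 loop(s):
  loop 1: 10 segments, perimeter = 3.6499
  loop 2: 10 segments, perimeter = 3.6499
Total perimeter = 7.300
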